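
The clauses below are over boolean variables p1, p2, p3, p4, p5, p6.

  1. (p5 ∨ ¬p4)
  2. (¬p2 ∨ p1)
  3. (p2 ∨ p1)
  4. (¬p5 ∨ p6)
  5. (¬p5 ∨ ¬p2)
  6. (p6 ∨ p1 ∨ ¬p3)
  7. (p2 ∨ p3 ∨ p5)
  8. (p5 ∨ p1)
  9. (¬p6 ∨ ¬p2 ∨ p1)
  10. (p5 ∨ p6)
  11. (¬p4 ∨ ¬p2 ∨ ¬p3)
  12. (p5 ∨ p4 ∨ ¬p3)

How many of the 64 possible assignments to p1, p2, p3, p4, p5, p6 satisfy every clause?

5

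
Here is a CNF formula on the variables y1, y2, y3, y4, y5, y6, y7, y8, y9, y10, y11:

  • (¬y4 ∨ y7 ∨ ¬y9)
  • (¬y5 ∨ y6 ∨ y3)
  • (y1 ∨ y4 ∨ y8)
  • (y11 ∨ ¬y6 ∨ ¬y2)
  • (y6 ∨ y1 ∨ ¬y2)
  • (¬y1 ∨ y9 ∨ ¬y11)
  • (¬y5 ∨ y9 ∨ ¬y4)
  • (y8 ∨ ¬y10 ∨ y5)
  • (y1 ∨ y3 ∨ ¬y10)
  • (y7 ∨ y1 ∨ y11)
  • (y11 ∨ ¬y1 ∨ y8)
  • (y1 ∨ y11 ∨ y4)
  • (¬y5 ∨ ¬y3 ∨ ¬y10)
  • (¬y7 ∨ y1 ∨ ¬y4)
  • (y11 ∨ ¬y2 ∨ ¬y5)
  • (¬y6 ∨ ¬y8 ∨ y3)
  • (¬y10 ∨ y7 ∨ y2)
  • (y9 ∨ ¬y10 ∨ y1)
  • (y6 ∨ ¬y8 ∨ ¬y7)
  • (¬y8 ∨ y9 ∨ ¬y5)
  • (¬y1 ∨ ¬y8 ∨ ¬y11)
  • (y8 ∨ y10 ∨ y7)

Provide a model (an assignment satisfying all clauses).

y1 = True  y2 = True  y3 = True  y4 = False  y5 = False  y6 = False  y7 = False  y8 = True  y9 = False  y10 = False  y11 = False

Check each clause:
  1. (¬y9 ∨ ¬y4 ∨ y7) — ¬y9 is true.
  2. (¬y5 ∨ y6 ∨ y3) — y3 is true.
  3. (y1 ∨ y4 ∨ y8) — y8 is true.
  4. (¬y2 ∨ y11 ∨ ¬y6) — ¬y6 is true.
  5. (y1 ∨ ¬y2 ∨ y6) — y1 is true.
  6. (y9 ∨ ¬y1 ∨ ¬y11) — ¬y11 is true.
  7. (¬y5 ∨ y9 ∨ ¬y4) — ¬y5 is true.
  8. (y5 ∨ ¬y10 ∨ y8) — y8 is true.
  9. (y1 ∨ ¬y10 ∨ y3) — y1 is true.
  10. (y1 ∨ y7 ∨ y11) — y1 is true.
  11. (y11 ∨ y8 ∨ ¬y1) — y8 is true.
  12. (y1 ∨ y11 ∨ y4) — y1 is true.
  13. (¬y3 ∨ ¬y10 ∨ ¬y5) — ¬y5 is true.
  14. (y1 ∨ ¬y4 ∨ ¬y7) — y1 is true.
  15. (¬y2 ∨ ¬y5 ∨ y11) — ¬y5 is true.
  16. (¬y6 ∨ y3 ∨ ¬y8) — ¬y6 is true.
  17. (¬y10 ∨ y7 ∨ y2) — y2 is true.
  18. (¬y10 ∨ y1 ∨ y9) — y1 is true.
  19. (¬y8 ∨ ¬y7 ∨ y6) — ¬y7 is true.
  20. (¬y8 ∨ y9 ∨ ¬y5) — ¬y5 is true.
  21. (¬y8 ∨ ¬y1 ∨ ¬y11) — ¬y11 is true.
  22. (y8 ∨ y7 ∨ y10) — y8 is true.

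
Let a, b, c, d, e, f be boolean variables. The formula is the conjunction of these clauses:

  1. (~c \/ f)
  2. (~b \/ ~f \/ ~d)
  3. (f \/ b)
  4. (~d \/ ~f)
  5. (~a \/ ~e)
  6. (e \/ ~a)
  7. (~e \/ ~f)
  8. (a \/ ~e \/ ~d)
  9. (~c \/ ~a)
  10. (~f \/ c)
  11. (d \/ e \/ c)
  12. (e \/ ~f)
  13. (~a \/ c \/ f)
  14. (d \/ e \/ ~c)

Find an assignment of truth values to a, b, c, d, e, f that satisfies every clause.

Set a = False and propagate.
The remaining clauses are satisfied by b = True, c = False, d = False, e = True, f = False.
Every clause has at least one true literal under this assignment.

a=False  b=True  c=False  d=False  e=True  f=False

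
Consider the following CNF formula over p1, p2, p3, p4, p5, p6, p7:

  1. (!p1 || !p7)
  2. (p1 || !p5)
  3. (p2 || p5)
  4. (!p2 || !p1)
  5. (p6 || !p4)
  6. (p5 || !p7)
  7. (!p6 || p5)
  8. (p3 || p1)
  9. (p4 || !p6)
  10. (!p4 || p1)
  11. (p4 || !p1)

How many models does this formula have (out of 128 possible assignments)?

The models are:
  p1=0 p2=1 p3=1 p4=0 p5=0 p6=0 p7=0
  p1=1 p2=0 p3=0 p4=1 p5=1 p6=1 p7=0
  p1=1 p2=0 p3=1 p4=1 p5=1 p6=1 p7=0
That's 3 in total.

3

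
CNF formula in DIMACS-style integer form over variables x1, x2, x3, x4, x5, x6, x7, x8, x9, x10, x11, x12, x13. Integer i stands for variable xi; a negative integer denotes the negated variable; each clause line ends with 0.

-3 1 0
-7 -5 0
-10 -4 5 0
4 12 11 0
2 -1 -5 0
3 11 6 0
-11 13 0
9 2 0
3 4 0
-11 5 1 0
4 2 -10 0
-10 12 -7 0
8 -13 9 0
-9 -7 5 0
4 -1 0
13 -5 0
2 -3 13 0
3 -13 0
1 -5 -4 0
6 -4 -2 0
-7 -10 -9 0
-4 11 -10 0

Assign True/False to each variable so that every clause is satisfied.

x1=T, x2=T, x3=T, x4=T, x5=F, x6=T, x7=T, x8=T, x9=F, x10=F, x11=F, x12=F, x13=F

Check each clause:
  1. (~x3 | x1) — x1 is true.
  2. (~x5 | ~x7) — ~x5 is true.
  3. (~x10 | ~x4 | x5) — ~x10 is true.
  4. (x11 | x12 | x4) — x4 is true.
  5. (~x5 | ~x1 | x2) — x2 is true.
  6. (x3 | x11 | x6) — x3 is true.
  7. (x13 | ~x11) — ~x11 is true.
  8. (x9 | x2) — x2 is true.
  9. (x3 | x4) — x3 is true.
  10. (x1 | ~x11 | x5) — x1 is true.
  11. (~x10 | x4 | x2) — x2 is true.
  12. (x12 | ~x7 | ~x10) — ~x10 is true.
  13. (x8 | x9 | ~x13) — x8 is true.
  14. (~x7 | ~x9 | x5) — ~x9 is true.
  15. (~x1 | x4) — x4 is true.
  16. (x13 | ~x5) — ~x5 is true.
  17. (~x3 | x13 | x2) — x2 is true.
  18. (~x13 | x3) — x3 is true.
  19. (~x5 | ~x4 | x1) — x1 is true.
  20. (~x4 | ~x2 | x6) — x6 is true.
  21. (~x7 | ~x9 | ~x10) — ~x10 is true.
  22. (~x4 | x11 | ~x10) — ~x10 is true.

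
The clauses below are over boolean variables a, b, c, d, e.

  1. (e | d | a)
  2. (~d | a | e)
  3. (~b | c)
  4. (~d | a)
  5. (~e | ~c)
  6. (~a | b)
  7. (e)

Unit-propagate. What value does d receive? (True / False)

False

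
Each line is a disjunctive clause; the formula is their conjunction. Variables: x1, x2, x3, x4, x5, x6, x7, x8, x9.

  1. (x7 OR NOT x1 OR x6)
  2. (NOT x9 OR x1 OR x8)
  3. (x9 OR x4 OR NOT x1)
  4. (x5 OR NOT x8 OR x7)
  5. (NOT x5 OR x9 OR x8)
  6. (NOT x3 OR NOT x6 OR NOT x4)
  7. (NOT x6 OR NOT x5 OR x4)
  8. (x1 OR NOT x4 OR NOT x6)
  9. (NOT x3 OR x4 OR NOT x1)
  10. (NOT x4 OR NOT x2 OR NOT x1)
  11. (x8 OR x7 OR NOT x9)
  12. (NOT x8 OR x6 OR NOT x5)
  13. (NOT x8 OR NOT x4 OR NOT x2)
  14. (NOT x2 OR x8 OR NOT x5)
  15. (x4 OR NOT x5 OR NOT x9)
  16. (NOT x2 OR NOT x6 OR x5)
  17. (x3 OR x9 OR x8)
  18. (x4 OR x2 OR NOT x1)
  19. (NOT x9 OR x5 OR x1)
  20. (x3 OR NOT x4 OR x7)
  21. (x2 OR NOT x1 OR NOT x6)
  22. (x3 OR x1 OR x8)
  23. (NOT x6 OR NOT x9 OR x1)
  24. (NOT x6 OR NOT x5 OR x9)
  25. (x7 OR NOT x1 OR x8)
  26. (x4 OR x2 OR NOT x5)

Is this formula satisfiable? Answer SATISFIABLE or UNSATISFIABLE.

x7 occurs only positively in the remaining clauses — set x7 = True.
Set x1 = True and propagate.
Try x2 = False.
  then x4 is forced to True.
  then x6 is forced to False.
Set x3 = False and propagate.
For the remaining variables, x5 = False, x8 = False, x9 = True works.
Every clause has at least one true literal under this assignment.
So x1=1, x2=0, x3=0, x4=1, x5=0, x6=0, x7=1, x8=0, x9=1 is a satisfying assignment.

SATISFIABLE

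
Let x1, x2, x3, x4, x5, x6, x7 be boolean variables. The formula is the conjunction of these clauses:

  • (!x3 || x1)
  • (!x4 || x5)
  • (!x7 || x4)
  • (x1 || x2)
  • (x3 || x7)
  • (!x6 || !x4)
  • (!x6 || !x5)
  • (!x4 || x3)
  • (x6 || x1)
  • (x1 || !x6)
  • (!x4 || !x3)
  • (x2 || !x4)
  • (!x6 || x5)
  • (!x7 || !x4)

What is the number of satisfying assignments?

4

Satisfying assignments:
  x1=1 x2=0 x3=1 x4=0 x5=0 x6=0 x7=0
  x1=1 x2=0 x3=1 x4=0 x5=1 x6=0 x7=0
  x1=1 x2=1 x3=1 x4=0 x5=0 x6=0 x7=0
  x1=1 x2=1 x3=1 x4=0 x5=1 x6=0 x7=0
That's 4 in total.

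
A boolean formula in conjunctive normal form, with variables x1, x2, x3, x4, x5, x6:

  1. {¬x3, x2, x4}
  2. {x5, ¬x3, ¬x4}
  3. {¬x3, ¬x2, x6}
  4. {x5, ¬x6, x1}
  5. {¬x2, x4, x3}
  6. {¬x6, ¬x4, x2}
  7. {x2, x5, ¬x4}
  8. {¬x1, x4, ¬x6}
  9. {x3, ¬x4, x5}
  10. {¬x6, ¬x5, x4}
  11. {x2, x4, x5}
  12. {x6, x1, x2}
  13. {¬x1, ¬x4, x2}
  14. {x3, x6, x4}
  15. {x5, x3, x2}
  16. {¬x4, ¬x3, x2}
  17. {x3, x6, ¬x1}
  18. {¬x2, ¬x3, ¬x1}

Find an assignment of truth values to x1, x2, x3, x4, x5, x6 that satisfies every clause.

Set x1 = True and propagate.
The remaining clauses are satisfied by x2 = True, x3 = False, x4 = True, x5 = True, x6 = True.
Every clause has at least one true literal under this assignment.

x1 = True, x2 = True, x3 = False, x4 = True, x5 = True, x6 = True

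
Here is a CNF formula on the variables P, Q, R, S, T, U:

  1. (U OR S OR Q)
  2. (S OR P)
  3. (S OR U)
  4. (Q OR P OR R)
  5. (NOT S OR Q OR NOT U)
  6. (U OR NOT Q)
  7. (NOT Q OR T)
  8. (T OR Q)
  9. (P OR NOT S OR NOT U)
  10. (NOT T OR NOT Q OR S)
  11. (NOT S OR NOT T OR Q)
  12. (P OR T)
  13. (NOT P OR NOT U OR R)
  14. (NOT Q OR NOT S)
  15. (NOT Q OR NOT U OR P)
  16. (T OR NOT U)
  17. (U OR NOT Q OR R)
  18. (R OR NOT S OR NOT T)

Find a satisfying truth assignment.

P = True, Q = False, R = True, S = False, T = True, U = True

Pure literal: R appears only positively; assign R = True.
Set P = True and propagate.
The remaining clauses are satisfied by Q = False, S = False, T = True, U = True.
Every clause has at least one true literal under this assignment.
Check each clause:
  1. (Q OR S OR U) — U is true.
  2. (P OR S) — P is true.
  3. (S OR U) — U is true.
  4. (Q OR R OR P) — P is true.
  5. (NOT S OR Q OR NOT U) — NOT S is true.
  6. (U OR NOT Q) — U is true.
  7. (NOT Q OR T) — T is true.
  8. (Q OR T) — T is true.
  9. (P OR NOT U OR NOT S) — P is true.
  10. (NOT T OR S OR NOT Q) — NOT Q is true.
  11. (NOT T OR NOT S OR Q) — NOT S is true.
  12. (P OR T) — P is true.
  13. (R OR NOT P OR NOT U) — R is true.
  14. (NOT Q OR NOT S) — NOT S is true.
  15. (NOT U OR P OR NOT Q) — P is true.
  16. (T OR NOT U) — T is true.
  17. (U OR R OR NOT Q) — R is true.
  18. (NOT S OR R OR NOT T) — R is true.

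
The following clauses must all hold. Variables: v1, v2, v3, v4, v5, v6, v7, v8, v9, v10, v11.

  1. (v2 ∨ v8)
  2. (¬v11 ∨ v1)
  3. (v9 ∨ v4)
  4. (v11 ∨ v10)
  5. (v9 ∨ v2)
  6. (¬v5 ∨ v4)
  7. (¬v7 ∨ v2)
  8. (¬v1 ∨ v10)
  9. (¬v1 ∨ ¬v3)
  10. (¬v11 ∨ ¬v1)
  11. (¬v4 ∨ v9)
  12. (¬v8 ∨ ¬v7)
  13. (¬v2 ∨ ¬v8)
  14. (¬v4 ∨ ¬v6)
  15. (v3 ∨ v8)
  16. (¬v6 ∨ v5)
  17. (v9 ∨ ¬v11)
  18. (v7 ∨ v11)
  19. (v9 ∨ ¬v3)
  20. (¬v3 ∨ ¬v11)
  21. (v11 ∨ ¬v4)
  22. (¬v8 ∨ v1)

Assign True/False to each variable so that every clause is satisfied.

v1=F  v2=T  v3=T  v4=F  v5=F  v6=F  v7=T  v8=F  v9=T  v10=T  v11=F

v6 occurs only negated in the remaining clauses — set v6 = False.
v9 occurs only positively in the remaining clauses — set v9 = True.
Set v1 = False and propagate.
  then v11 is forced to False.
  then v10 is forced to True.
  then v7 is forced to True.
  then v2 is forced to True.
  then v8 is forced to False.
  then v3 is forced to True.
  then v4 is forced to False.
  then v5 is forced to False.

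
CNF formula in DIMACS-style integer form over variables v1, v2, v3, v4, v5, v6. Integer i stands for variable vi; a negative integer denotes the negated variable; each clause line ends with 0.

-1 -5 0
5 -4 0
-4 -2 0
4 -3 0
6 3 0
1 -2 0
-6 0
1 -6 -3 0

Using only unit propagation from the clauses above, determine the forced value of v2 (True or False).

(NOT v6) is a unit clause: v6 = False.
(v3 OR v6): since v6 = False, the clause reduces to (v3). v3 = True.
(v4 OR NOT v3): since v3 = True, the clause reduces to (v4). v4 = True.
(v5 OR NOT v4): since v4 = True, the clause reduces to (v5). v5 = True.
In (NOT v1 OR NOT v5), NOT v5 is now false; NOT v1 must hold, so v1 = False.
In (NOT v4 OR NOT v2), NOT v4 is now false; NOT v2 must hold, so v2 = False.

False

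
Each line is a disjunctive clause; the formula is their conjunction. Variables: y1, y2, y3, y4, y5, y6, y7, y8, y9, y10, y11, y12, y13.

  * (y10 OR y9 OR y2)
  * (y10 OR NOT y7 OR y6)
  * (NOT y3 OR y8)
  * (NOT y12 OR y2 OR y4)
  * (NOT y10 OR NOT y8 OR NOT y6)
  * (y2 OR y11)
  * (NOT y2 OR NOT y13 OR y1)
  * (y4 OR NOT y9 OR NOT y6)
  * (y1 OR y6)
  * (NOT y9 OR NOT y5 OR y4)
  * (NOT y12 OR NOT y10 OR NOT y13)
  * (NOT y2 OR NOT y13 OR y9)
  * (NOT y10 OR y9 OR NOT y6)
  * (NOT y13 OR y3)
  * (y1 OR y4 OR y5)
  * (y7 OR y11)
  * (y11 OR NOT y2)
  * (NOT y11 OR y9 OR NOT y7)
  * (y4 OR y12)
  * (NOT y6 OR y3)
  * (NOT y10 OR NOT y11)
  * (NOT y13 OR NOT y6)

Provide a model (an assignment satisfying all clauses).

Pure literal: y1 appears only positively; assign y1 = True.
Pure literal: y4 appears only positively; assign y4 = True.
Try y2 = True.
  then y11 is forced to True.
  then y10 is forced to False.
Try y3 = False.
  then y13 is forced to False.
  then y6 is forced to False.
  then y7 is forced to False.
y5, y8, y9, y12 are now unconstrained; take y5 = False, y8 = False, y9 = True, y12 = False.
Every clause has at least one true literal under this assignment.
Check each clause:
  1. (y9 OR y2 OR y10) — y9 is true.
  2. (y10 OR y6 OR NOT y7) — NOT y7 is true.
  3. (NOT y3 OR y8) — NOT y3 is true.
  4. (y4 OR NOT y12 OR y2) — y2 is true.
  5. (NOT y8 OR NOT y6 OR NOT y10) — NOT y8 is true.
  6. (y2 OR y11) — y2 is true.
  7. (y1 OR NOT y2 OR NOT y13) — y1 is true.
  8. (NOT y6 OR NOT y9 OR y4) — NOT y6 is true.
  9. (y6 OR y1) — y1 is true.
  10. (y4 OR NOT y5 OR NOT y9) — NOT y5 is true.
  11. (NOT y12 OR NOT y10 OR NOT y13) — NOT y13 is true.
  12. (NOT y13 OR NOT y2 OR y9) — y9 is true.
  13. (NOT y6 OR NOT y10 OR y9) — y9 is true.
  14. (y3 OR NOT y13) — NOT y13 is true.
  15. (y5 OR y1 OR y4) — y1 is true.
  16. (y11 OR y7) — y11 is true.
  17. (y11 OR NOT y2) — y11 is true.
  18. (y9 OR NOT y7 OR NOT y11) — NOT y7 is true.
  19. (y12 OR y4) — y4 is true.
  20. (NOT y6 OR y3) — NOT y6 is true.
  21. (NOT y10 OR NOT y11) — NOT y10 is true.
  22. (NOT y6 OR NOT y13) — NOT y6 is true.

y1=T, y2=T, y3=F, y4=T, y5=F, y6=F, y7=F, y8=F, y9=T, y10=F, y11=T, y12=F, y13=F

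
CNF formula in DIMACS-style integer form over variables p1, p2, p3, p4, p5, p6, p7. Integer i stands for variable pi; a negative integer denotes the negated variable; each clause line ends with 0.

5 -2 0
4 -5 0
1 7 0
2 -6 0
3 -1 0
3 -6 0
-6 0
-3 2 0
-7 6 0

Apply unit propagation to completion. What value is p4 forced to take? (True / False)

(~p6) is a unit clause: p6 = False.
From (~p7 \/ p6) and p6 = False: p7 = False.
In (p7 \/ p1), p7 is now false; p1 must hold, so p1 = True.
(p3 \/ ~p1) with p1 = True leaves only p3, so p3 = True.
From (~p3 \/ p2) and p3 = True: p2 = True.
In (~p2 \/ p5), ~p2 is now false; p5 must hold, so p5 = True.
(~p5 \/ p4) with p5 = True leaves only p4, so p4 = True.

True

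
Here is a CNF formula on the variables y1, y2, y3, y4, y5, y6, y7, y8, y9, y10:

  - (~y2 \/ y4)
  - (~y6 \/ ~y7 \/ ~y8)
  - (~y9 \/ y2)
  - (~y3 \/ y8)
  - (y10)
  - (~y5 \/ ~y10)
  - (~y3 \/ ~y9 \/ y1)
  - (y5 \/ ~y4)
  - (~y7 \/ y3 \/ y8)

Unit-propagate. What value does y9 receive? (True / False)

False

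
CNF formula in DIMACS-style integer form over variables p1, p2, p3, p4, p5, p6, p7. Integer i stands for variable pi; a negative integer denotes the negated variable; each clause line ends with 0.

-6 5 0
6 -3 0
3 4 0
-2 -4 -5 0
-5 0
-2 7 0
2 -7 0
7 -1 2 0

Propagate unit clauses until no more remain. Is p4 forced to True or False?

True

(~p5) is a unit clause: p5 = False.
(~p6 | p5): since p5 = False, the clause reduces to (~p6). p6 = False.
(p6 | ~p3) with p6 = False leaves only ~p3, so p3 = False.
(p4 | p3): since p3 = False, the clause reduces to (p4). p4 = True.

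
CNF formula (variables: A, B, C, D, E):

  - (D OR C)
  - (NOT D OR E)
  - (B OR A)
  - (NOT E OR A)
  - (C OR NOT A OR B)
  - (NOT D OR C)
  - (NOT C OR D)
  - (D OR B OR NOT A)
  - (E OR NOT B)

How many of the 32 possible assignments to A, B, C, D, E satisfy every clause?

2

Satisfying assignments:
  A=T B=F C=T D=T E=T
  A=T B=T C=T D=T E=T
Count: 2.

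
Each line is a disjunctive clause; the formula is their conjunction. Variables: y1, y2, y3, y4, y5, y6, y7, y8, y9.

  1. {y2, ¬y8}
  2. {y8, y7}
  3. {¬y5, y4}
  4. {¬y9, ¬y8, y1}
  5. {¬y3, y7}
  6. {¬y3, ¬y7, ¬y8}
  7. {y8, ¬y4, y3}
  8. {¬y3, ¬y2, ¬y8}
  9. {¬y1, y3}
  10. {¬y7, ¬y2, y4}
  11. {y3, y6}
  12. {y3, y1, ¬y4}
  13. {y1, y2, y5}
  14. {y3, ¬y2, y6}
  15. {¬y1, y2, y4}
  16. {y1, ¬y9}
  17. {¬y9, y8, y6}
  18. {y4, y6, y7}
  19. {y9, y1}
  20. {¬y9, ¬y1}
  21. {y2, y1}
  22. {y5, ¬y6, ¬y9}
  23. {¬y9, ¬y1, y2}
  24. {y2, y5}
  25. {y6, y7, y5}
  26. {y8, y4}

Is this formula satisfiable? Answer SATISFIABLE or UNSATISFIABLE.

Try y1 = True.
  then y3 is forced to True.
  then y7 is forced to True.
  then y8 is forced to False.
  then y9 is forced to False.
  then y4 is forced to True.
Try y2 = False.
  then y5 is forced to True.
y6 is now unconstrained; take y6 = True.
So y1=T, y2=F, y3=T, y4=T, y5=T, y6=T, y7=T, y8=F, y9=F is a satisfying assignment.

SATISFIABLE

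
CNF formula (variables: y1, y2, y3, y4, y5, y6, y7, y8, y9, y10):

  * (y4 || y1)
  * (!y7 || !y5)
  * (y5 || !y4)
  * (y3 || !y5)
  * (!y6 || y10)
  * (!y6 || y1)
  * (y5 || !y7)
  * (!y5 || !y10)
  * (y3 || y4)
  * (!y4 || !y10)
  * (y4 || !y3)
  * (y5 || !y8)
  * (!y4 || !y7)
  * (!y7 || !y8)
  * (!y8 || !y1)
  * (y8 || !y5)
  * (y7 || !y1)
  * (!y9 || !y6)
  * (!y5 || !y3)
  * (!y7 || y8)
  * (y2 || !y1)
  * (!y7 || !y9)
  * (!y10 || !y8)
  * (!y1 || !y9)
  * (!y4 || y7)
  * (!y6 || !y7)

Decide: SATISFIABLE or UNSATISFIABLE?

UNSATISFIABLE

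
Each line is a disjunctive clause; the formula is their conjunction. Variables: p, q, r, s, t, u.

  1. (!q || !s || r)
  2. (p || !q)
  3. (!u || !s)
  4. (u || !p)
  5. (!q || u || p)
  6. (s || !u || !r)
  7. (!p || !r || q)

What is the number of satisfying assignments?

Split on p, then q.
  p=1, q=1: remaining (r,s,t,u) ∈ {(0,0,0,1); (0,0,1,1)} — 2.
  p=1, q=0: remaining (r,s,t,u) ∈ {(0,0,0,1); (0,0,1,1)} — 2.
  p=0, q=1: a clause becomes empty — 0.
  p=0, q=0: t free; 5 ways for (r,s,u) × 2^1 = 10.
Total: 2 + 2 + 0 + 10 = 14.

14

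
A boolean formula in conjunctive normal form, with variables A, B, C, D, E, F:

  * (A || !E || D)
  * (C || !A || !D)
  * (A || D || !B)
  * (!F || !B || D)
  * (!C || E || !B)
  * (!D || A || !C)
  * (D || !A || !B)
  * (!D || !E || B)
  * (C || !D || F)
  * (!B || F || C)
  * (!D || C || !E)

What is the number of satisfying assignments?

Split on D, then B.
  D=T, B=T: remaining (A,C,E,F) ∈ {(F,F,F,T); (T,T,T,F); (T,T,T,T)} — 3.
  D=T, B=F: remaining (A,C,E,F) ∈ {(F,F,F,T); (T,T,F,F); (T,T,F,T)} — 3.
  D=F, B=T: a clause becomes empty — 0.
  D=F, B=F: C, F free; 3 ways for (A,E) × 2^2 = 12.
Total: 3 + 3 + 0 + 12 = 18.

18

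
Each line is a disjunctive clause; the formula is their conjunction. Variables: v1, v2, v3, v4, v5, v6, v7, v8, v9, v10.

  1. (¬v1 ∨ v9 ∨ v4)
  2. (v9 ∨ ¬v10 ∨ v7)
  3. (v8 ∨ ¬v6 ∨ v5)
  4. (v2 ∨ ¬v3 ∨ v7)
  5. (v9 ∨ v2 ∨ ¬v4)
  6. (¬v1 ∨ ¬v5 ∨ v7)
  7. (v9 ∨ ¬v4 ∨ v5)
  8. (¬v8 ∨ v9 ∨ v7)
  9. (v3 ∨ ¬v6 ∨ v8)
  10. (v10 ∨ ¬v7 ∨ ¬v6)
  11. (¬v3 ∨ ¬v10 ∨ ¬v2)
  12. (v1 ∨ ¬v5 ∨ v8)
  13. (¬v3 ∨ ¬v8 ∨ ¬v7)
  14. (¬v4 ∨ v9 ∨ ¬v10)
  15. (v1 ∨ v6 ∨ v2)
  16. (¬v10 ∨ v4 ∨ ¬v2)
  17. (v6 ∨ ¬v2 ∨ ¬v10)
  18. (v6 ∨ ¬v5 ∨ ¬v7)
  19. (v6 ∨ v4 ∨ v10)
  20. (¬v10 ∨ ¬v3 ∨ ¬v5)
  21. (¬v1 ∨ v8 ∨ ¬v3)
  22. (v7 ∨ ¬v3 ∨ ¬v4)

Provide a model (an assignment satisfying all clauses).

v1=False, v2=False, v3=False, v4=True, v5=False, v6=True, v7=True, v8=True, v9=True, v10=True

Check each clause:
  1. (¬v1 ∨ v4 ∨ v9) — v9 is true.
  2. (v7 ∨ v9 ∨ ¬v10) — v9 is true.
  3. (v5 ∨ v8 ∨ ¬v6) — v8 is true.
  4. (v2 ∨ ¬v3 ∨ v7) — ¬v3 is true.
  5. (¬v4 ∨ v9 ∨ v2) — v9 is true.
  6. (v7 ∨ ¬v1 ∨ ¬v5) — ¬v5 is true.
  7. (¬v4 ∨ v5 ∨ v9) — v9 is true.
  8. (v9 ∨ v7 ∨ ¬v8) — v9 is true.
  9. (v8 ∨ ¬v6 ∨ v3) — v8 is true.
  10. (¬v6 ∨ v10 ∨ ¬v7) — v10 is true.
  11. (¬v10 ∨ ¬v3 ∨ ¬v2) — ¬v3 is true.
  12. (v1 ∨ ¬v5 ∨ v8) — v8 is true.
  13. (¬v8 ∨ ¬v3 ∨ ¬v7) — ¬v3 is true.
  14. (v9 ∨ ¬v10 ∨ ¬v4) — v9 is true.
  15. (v1 ∨ v6 ∨ v2) — v6 is true.
  16. (v4 ∨ ¬v10 ∨ ¬v2) — v4 is true.
  17. (¬v2 ∨ ¬v10 ∨ v6) — ¬v2 is true.
  18. (¬v5 ∨ ¬v7 ∨ v6) — ¬v5 is true.
  19. (v4 ∨ v6 ∨ v10) — v10 is true.
  20. (¬v5 ∨ ¬v3 ∨ ¬v10) — ¬v5 is true.
  21. (¬v3 ∨ v8 ∨ ¬v1) — v8 is true.
  22. (v7 ∨ ¬v3 ∨ ¬v4) — ¬v3 is true.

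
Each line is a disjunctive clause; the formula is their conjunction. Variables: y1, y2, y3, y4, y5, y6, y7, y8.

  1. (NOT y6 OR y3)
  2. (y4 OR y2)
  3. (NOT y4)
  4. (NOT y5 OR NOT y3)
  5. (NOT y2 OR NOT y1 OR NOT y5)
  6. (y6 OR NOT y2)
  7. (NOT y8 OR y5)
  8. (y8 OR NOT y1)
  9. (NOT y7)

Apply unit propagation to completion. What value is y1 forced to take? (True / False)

False

(NOT y4) is a unit clause: y4 = False.
(y2 OR y4): since y4 = False, the clause reduces to (y2). y2 = True.
(y6 OR NOT y2) with y2 = True leaves only y6, so y6 = True.
From (NOT y6 OR y3) and y6 = True: y3 = True.
From (NOT y3 OR NOT y5) and y3 = True: y5 = False.
In (y5 OR NOT y8), y5 is now false; NOT y8 must hold, so y8 = False.
From (NOT y1 OR y8) and y8 = False: y1 = False.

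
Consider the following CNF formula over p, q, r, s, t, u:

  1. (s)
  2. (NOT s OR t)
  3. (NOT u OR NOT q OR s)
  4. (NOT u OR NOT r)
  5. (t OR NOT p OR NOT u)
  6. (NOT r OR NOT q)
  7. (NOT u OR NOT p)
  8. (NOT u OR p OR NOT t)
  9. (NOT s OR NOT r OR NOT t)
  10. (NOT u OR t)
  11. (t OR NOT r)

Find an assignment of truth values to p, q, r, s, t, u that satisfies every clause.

The clause (s) is unit: s must be True.
(t) is a unit clause, so t = True.
The clause (NOT r) is unit: r must be False.
Pure literal: u appears only negated; assign u = False.
p, q are now unconstrained; take p = False, q = False.

p = F  q = F  r = F  s = T  t = T  u = F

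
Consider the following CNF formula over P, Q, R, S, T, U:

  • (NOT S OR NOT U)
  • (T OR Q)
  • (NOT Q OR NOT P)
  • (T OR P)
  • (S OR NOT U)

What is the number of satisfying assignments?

12

Case analysis on P and Q:
  P=1, Q=1: a clause becomes empty — 0.
  P=1, Q=0: remaining (R,S,T,U) ∈ {(0,0,1,0); (0,1,1,0); (1,0,1,0); (1,1,1,0)} — 4.
  P=0, Q=1: remaining (R,S,T,U) ∈ {(0,0,1,0); (0,1,1,0); (1,0,1,0); (1,1,1,0)} — 4.
  P=0, Q=0: remaining (R,S,T,U) ∈ {(0,0,1,0); (0,1,1,0); (1,0,1,0); (1,1,1,0)} — 4.
Total: 0 + 4 + 4 + 4 = 12.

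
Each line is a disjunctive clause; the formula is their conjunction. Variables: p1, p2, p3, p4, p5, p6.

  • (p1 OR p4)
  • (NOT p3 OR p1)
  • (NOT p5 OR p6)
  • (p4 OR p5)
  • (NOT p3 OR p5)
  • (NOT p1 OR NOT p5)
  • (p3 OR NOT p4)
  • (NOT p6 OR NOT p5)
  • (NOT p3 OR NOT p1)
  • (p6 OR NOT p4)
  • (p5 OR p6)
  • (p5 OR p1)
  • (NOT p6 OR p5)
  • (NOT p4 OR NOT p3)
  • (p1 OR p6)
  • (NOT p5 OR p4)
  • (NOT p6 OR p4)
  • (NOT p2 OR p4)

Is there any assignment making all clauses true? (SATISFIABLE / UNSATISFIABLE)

UNSATISFIABLE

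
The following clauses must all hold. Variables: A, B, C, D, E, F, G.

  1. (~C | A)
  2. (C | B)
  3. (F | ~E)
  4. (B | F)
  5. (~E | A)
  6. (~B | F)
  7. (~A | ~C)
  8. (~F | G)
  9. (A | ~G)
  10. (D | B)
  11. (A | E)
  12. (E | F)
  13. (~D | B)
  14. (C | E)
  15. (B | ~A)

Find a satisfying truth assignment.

A = T  B = T  C = F  D = T  E = T  F = T  G = T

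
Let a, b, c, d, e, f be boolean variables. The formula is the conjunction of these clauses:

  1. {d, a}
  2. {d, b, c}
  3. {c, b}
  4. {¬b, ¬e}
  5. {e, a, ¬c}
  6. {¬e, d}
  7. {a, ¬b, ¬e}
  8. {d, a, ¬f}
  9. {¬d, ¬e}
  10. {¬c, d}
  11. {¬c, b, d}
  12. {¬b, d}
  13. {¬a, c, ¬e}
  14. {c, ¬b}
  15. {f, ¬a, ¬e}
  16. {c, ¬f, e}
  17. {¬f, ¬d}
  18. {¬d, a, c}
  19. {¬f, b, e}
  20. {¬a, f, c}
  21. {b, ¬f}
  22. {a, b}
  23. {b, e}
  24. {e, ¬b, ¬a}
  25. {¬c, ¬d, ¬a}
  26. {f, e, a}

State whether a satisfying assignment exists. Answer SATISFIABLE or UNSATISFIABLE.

UNSATISFIABLE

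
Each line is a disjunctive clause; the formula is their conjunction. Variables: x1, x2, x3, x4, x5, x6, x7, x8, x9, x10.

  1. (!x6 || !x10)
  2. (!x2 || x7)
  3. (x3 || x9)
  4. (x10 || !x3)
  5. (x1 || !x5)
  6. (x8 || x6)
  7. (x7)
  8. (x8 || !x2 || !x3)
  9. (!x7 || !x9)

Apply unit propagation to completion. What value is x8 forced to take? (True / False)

(x7) stands alone — x7 = True.
(!x9 || !x7) with x7 = True leaves only !x9, so x9 = False.
(x9 || x3): since x9 = False, the clause reduces to (x3). x3 = True.
From (!x3 || x10) and x3 = True: x10 = True.
From (!x6 || !x10) and x10 = True: x6 = False.
From (x8 || x6) and x6 = False: x8 = True.

True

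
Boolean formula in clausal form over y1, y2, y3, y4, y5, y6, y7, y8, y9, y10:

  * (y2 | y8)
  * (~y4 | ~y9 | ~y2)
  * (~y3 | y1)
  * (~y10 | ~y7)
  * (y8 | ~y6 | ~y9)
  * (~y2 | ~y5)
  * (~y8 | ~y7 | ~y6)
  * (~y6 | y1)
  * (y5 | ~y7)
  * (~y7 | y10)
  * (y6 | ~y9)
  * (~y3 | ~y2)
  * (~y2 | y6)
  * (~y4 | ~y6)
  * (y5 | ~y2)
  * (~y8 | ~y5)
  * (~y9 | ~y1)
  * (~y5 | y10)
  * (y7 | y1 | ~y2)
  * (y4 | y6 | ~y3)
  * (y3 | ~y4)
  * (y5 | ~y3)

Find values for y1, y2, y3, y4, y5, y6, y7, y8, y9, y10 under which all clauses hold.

y1 = T, y2 = F, y3 = F, y4 = F, y5 = F, y6 = T, y7 = F, y8 = T, y9 = F, y10 = T

Pure literal: y9 appears only negated; assign y9 = False.
Set y1 = True and propagate.
Try y2 = False.
  then y8 is forced to True.
  then y5 is forced to False.
  then y7 is forced to False.
  then y3 is forced to False.
  then y4 is forced to False.
y6, y10 are now unconstrained; take y6 = True, y10 = True.
Check each clause:
  1. (y8 | y2) — y8 is true.
  2. (~y2 | ~y9 | ~y4) — ~y4 is true.
  3. (y1 | ~y3) — y1 is true.
  4. (~y10 | ~y7) — ~y7 is true.
  5. (~y6 | y8 | ~y9) — y8 is true.
  6. (~y5 | ~y2) — ~y5 is true.
  7. (~y6 | ~y7 | ~y8) — ~y7 is true.
  8. (y1 | ~y6) — y1 is true.
  9. (~y7 | y5) — ~y7 is true.
  10. (~y7 | y10) — ~y7 is true.
  11. (y6 | ~y9) — y6 is true.
  12. (~y2 | ~y3) — ~y3 is true.
  13. (y6 | ~y2) — ~y2 is true.
  14. (~y6 | ~y4) — ~y4 is true.
  15. (~y2 | y5) — ~y2 is true.
  16. (~y5 | ~y8) — ~y5 is true.
  17. (~y9 | ~y1) — ~y9 is true.
  18. (~y5 | y10) — y10 is true.
  19. (~y2 | y7 | y1) — y1 is true.
  20. (y6 | ~y3 | y4) — ~y3 is true.
  21. (y3 | ~y4) — ~y4 is true.
  22. (y5 | ~y3) — ~y3 is true.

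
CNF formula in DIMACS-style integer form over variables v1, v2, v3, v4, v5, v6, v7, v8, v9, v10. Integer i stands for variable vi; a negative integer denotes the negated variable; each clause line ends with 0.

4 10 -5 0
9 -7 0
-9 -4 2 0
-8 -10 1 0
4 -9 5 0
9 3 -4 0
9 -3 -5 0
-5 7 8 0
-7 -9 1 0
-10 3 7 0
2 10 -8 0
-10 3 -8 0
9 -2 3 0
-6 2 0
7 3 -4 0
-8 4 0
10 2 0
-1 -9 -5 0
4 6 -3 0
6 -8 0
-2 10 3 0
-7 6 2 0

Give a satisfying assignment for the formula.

v1=T  v2=T  v3=T  v4=T  v5=F  v6=T  v7=T  v8=T  v9=T  v10=T

Try v1 = True.
Branch on v2: take v2 = True.
Set v3 = True and propagate.
The remaining clauses are satisfied by v4 = True, v5 = False, v6 = True, v7 = True, v8 = True, v9 = True, v10 = True.
Every clause has at least one true literal under this assignment.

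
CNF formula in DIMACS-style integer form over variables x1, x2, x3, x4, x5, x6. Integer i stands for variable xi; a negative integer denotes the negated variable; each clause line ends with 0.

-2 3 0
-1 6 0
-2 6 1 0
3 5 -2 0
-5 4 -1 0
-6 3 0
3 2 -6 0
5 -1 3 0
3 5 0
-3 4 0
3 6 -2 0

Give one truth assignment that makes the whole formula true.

x1=F  x2=F  x3=T  x4=T  x5=F  x6=T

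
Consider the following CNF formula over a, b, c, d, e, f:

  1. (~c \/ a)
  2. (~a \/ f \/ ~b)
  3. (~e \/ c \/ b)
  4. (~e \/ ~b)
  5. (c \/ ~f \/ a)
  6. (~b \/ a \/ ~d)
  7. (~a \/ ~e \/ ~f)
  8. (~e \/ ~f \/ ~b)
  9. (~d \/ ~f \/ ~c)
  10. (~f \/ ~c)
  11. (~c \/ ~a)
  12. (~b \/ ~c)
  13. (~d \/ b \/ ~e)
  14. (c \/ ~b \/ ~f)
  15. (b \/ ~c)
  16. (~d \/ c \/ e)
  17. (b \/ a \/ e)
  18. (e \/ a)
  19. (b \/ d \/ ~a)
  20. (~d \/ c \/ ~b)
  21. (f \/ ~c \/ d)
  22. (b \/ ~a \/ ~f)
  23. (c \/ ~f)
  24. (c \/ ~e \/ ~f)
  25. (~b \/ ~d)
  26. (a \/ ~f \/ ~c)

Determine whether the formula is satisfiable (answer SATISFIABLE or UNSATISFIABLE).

c = True:
  propagation gives a=True; an empty clause results — contradiction.
c = False:
  b = True:
    propagation gives a=False, e=False; an empty clause results — contradiction.
  b = False:
    propagation gives e=False, d=False, a=True; an empty clause results — contradiction.
Every branch closes, so no satisfying assignment exists.

UNSATISFIABLE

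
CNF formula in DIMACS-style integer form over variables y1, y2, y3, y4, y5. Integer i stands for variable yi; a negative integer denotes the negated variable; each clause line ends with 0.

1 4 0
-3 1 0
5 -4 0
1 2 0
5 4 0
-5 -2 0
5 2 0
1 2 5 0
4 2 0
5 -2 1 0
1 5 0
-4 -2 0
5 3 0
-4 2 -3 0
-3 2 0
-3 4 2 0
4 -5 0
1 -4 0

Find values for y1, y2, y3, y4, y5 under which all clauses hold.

y1=1, y2=0, y3=0, y4=1, y5=1

Check each clause:
  1. (y4 | y1) — y1 is true.
  2. (y1 | ~y3) — y1 is true.
  3. (~y4 | y5) — y5 is true.
  4. (y2 | y1) — y1 is true.
  5. (y5 | y4) — y4 is true.
  6. (~y2 | ~y5) — ~y2 is true.
  7. (y2 | y5) — y5 is true.
  8. (y2 | y5 | y1) — y1 is true.
  9. (y4 | y2) — y4 is true.
  10. (y1 | y5 | ~y2) — y1 is true.
  11. (y5 | y1) — y1 is true.
  12. (~y4 | ~y2) — ~y2 is true.
  13. (y5 | y3) — y5 is true.
  14. (~y3 | ~y4 | y2) — ~y3 is true.
  15. (~y3 | y2) — ~y3 is true.
  16. (y2 | ~y3 | y4) — y4 is true.
  17. (~y5 | y4) — y4 is true.
  18. (~y4 | y1) — y1 is true.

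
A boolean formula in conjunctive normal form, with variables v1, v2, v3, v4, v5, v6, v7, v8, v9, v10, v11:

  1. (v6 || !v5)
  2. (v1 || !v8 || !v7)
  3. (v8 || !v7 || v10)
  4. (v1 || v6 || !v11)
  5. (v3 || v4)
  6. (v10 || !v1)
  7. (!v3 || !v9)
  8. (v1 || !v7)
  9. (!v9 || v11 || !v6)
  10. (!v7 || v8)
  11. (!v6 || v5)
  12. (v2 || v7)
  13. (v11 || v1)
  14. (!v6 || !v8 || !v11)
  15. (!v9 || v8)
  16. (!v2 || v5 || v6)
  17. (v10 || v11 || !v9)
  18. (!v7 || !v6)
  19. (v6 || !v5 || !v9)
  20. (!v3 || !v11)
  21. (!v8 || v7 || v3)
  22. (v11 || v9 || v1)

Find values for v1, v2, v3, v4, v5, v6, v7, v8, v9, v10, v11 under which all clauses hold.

v1 = T  v2 = F  v3 = F  v4 = T  v5 = F  v6 = F  v7 = T  v8 = T  v9 = F  v10 = T  v11 = F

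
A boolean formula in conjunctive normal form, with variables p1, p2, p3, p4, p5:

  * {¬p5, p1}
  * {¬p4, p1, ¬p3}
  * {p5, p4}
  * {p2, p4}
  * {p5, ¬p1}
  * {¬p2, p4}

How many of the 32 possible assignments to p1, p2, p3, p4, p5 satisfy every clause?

6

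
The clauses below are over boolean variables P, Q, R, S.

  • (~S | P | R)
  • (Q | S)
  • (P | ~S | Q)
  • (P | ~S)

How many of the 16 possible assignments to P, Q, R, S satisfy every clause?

Split on S, then P.
  S=1, P=1: remaining (Q,R) ∈ {(0,0); (0,1); (1,0); (1,1)} — 4.
  S=1, P=0: a clause becomes empty — 0.
  S=0, P=1: remaining (Q,R) ∈ {(1,0); (1,1)} — 2.
  S=0, P=0: remaining (Q,R) ∈ {(1,0); (1,1)} — 2.
Total: 4 + 0 + 2 + 2 = 8.

8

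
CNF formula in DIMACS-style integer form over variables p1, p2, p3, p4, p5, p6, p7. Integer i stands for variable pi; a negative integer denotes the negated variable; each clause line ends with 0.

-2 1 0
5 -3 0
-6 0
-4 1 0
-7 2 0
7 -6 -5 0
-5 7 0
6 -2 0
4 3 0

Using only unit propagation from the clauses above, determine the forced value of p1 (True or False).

True

(~p6) is a unit clause: p6 = False.
(p6 \/ ~p2): since p6 = False, the clause reduces to (~p2). p2 = False.
(~p7 \/ p2): since p2 = False, the clause reduces to (~p7). p7 = False.
(p7 \/ ~p5): since p7 = False, the clause reduces to (~p5). p5 = False.
(~p3 \/ p5): since p5 = False, the clause reduces to (~p3). p3 = False.
From (p3 \/ p4) and p3 = False: p4 = True.
(p1 \/ ~p4): since p4 = True, the clause reduces to (p1). p1 = True.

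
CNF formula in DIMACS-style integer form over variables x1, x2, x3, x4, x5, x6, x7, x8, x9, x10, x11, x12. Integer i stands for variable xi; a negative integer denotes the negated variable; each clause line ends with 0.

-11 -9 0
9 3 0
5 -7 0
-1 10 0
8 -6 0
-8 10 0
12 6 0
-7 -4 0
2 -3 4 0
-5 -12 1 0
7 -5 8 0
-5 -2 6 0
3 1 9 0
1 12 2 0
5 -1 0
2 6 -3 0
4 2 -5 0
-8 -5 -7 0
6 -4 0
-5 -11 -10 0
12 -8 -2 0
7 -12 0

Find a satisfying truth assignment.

x1 = 1, x2 = 0, x3 = 1, x4 = 1, x5 = 1, x6 = 1, x7 = 0, x8 = 1, x9 = 0, x10 = 1, x11 = 0, x12 = 0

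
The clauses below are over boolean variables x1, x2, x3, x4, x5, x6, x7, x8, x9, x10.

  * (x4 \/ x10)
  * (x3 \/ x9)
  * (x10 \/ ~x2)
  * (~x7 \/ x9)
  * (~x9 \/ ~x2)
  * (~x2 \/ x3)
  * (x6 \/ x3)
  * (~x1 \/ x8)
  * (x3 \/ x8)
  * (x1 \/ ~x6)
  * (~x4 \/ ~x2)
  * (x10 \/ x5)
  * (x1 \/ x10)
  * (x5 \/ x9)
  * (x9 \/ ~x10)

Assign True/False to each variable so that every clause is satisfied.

Pure literal: x2 appears only negated; assign x2 = False.
x3 occurs only positively in the remaining clauses — set x3 = True.
Try x1 = True.
  then x8 is forced to True.
Set x4 = False and propagate.
  then x10 is forced to True.
  then x9 is forced to True.
x5, x6, x7 are now unconstrained; take x5 = False, x6 = True, x7 = False.
Every clause has at least one true literal under this assignment.

x1=1, x2=0, x3=1, x4=0, x5=0, x6=1, x7=0, x8=1, x9=1, x10=1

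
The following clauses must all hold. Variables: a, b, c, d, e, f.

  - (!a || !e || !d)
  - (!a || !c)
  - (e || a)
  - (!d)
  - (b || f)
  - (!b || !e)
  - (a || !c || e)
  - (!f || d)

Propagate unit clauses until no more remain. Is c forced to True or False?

False

Unit clause (!d) sets d = False.
(!f || d) with d = False leaves only !f, so f = False.
(b || f) with f = False leaves only b, so b = True.
From (!b || !e) and b = True: e = False.
From (a || e) and e = False: a = True.
In (!a || !c), !a is now false; !c must hold, so c = False.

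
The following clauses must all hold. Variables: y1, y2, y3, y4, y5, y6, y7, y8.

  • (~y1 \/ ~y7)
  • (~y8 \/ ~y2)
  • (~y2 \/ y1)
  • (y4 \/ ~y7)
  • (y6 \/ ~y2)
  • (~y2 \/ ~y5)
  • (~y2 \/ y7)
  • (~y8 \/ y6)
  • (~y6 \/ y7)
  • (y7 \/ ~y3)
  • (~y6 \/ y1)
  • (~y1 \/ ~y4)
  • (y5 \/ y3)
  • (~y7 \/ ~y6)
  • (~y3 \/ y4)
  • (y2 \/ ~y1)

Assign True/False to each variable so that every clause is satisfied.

y1=F, y2=F, y3=F, y4=F, y5=T, y6=F, y7=F, y8=F

Pure literal: y8 appears only negated; assign y8 = False.
Set y1 = False and propagate.
  then y2 is forced to False.
  then y6 is forced to False.
Branch on y3: take y3 = False.
  then y5 is forced to True.
Try y4 = False.
  then y7 is forced to False.
Every clause has at least one true literal under this assignment.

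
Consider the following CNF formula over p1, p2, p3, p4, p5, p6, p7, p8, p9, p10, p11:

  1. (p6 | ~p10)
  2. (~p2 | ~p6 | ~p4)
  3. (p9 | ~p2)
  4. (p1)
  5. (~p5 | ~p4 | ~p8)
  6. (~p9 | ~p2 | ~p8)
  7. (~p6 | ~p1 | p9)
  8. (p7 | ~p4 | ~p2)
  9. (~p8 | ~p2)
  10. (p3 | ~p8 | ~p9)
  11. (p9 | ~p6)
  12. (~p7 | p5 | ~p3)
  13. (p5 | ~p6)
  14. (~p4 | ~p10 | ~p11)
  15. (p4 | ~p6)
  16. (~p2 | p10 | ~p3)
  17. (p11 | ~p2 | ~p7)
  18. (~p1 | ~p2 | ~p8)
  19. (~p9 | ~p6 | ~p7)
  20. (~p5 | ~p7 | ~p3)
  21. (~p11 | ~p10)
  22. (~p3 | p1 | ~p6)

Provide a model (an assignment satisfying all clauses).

(p1) is a unit clause, so p1 = True.
p2 occurs only negated in the remaining clauses — set p2 = False.
p8 occurs only negated in the remaining clauses — set p8 = False.
Try p3 = False.
Branch on p4: take p4 = False.
  then p6 is forced to False.
  then p10 is forced to False.
p5, p7, p9, p11 are now unconstrained; take p5 = True, p7 = False, p9 = True, p11 = False.

p1=1  p2=0  p3=0  p4=0  p5=1  p6=0  p7=0  p8=0  p9=1  p10=0  p11=0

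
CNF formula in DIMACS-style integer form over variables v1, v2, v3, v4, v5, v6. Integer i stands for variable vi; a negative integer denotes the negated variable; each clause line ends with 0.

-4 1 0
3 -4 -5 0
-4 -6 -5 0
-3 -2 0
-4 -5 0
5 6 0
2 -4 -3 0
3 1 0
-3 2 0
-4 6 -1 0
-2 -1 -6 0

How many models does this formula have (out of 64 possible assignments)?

5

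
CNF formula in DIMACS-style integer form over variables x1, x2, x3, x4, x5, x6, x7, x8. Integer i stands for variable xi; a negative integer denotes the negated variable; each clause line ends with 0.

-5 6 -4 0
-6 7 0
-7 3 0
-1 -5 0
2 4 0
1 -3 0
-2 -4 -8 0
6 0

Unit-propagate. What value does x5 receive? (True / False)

(x6) stands alone — x6 = True.
(x7 OR NOT x6) with x6 = True leaves only x7, so x7 = True.
From (NOT x7 OR x3) and x7 = True: x3 = True.
(x1 OR NOT x3): since x3 = True, the clause reduces to (x1). x1 = True.
From (NOT x1 OR NOT x5) and x1 = True: x5 = False.

False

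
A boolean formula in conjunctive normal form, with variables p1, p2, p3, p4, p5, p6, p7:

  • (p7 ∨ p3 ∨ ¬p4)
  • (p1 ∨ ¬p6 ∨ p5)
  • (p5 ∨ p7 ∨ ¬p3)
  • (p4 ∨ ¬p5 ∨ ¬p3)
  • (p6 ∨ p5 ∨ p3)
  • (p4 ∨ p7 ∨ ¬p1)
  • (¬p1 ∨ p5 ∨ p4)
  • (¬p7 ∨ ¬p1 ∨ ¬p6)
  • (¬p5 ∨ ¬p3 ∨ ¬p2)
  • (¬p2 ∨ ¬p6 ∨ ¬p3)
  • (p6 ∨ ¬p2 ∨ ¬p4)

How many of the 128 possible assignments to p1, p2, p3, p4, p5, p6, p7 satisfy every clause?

Split on p3, then p5.
  p3=T, p5=T: 7 of the 32 assignments to (p1,p2,p4,p6,p7) work.
  p3=T, p5=F: remaining (p1,p2,p4,p6,p7) ∈ {(F,F,F,F,T); (F,F,T,F,T); (F,T,F,F,T); (T,F,T,F,T)} — 4.
  p3=F, p5=T: 14 of the 32 assignments to (p1,p2,p4,p6,p7) work.
  p3=F, p5=F: a clause becomes empty — 0.
Total: 7 + 4 + 14 + 0 = 25.

25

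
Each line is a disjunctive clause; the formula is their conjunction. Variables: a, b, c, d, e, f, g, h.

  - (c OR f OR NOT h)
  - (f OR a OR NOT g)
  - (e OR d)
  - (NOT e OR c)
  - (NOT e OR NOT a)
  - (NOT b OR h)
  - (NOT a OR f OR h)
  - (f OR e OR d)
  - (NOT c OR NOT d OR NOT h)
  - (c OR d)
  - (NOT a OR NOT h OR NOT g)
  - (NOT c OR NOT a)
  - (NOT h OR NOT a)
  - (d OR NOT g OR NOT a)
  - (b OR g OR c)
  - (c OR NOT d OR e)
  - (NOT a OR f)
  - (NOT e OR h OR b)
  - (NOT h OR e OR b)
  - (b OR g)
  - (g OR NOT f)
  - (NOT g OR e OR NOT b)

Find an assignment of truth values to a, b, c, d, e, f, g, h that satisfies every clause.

a=False, b=True, c=True, d=False, e=True, f=True, g=True, h=True

Check each clause:
  1. (NOT h OR f OR c) — c is true.
  2. (f OR NOT g OR a) — f is true.
  3. (d OR e) — e is true.
  4. (c OR NOT e) — c is true.
  5. (NOT a OR NOT e) — NOT a is true.
  6. (NOT b OR h) — h is true.
  7. (h OR NOT a OR f) — h is true.
  8. (f OR d OR e) — e is true.
  9. (NOT h OR NOT d OR NOT c) — NOT d is true.
  10. (d OR c) — c is true.
  11. (NOT g OR NOT h OR NOT a) — NOT a is true.
  12. (NOT a OR NOT c) — NOT a is true.
  13. (NOT h OR NOT a) — NOT a is true.
  14. (NOT a OR d OR NOT g) — NOT a is true.
  15. (c OR g OR b) — b is true.
  16. (c OR NOT d OR e) — c is true.
  17. (NOT a OR f) — f is true.
  18. (NOT e OR h OR b) — h is true.
  19. (e OR NOT h OR b) — b is true.
  20. (b OR g) — b is true.
  21. (g OR NOT f) — g is true.
  22. (e OR NOT b OR NOT g) — e is true.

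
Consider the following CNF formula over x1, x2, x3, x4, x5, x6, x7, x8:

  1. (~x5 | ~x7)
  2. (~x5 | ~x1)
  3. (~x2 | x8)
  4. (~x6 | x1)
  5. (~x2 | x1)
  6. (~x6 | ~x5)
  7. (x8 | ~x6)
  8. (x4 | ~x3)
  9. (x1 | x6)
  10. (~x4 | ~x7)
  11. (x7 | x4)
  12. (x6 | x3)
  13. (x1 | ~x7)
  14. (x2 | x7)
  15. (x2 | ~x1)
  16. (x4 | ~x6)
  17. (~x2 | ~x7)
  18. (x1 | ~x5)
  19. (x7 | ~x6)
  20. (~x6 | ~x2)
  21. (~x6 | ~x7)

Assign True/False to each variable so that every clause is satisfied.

x5 occurs only negated in the remaining clauses — set x5 = False.
x8 occurs only positively in the remaining clauses — set x8 = True.
Branch on x1: take x1 = True.
  then x2 is forced to True.
  then x7 is forced to False.
  then x4 is forced to True.
  then x6 is forced to False.
  then x3 is forced to True.
Every clause has at least one true literal under this assignment.

x1=True, x2=True, x3=True, x4=True, x5=False, x6=False, x7=False, x8=True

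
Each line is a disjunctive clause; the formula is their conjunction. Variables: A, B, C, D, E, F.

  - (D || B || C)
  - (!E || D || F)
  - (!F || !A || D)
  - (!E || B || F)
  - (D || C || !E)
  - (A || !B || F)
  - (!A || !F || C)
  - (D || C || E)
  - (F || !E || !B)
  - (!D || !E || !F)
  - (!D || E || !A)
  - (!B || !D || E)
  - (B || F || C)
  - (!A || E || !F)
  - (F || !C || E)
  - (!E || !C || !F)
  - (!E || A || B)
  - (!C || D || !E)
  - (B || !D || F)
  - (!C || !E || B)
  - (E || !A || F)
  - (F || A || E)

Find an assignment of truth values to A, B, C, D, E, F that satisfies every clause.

A=False, B=True, C=True, D=False, E=False, F=True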